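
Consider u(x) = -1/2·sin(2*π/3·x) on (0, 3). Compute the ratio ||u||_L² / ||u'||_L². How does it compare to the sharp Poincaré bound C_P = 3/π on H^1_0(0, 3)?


||u||_L² / ||u'||_L² = 3/(2*π) < C_P = 3/π.

u(x) = -1/2·sin(2*π/3·x), so u'(x) = -π*cos(2*π*x/3)/3.
Writing u(x) = A·sin(kπx/L) with A = -1/2 and k = 2, use ∫_0^L sin²(kπx/L) dx = L/2 and ∫_0^L cos²(kπx/L) dx = L/2.
u² = 1/4·sin²(2*π/3·x) and (u')² = π^2/9·cos²(2*π/3·x), and each of sin², cos² integrates to L/2 = 3/2 over (0, 3).
∫_0^3 u² dx = 3/8, so ||u||_L² = sqrt(6)/4.
∫_0^3 (u')² dx = π^2/6, so ||u'||_L² = sqrt(6)*π/6.
Ratio ||u||_L² / ||u'||_L² = 3/(2*π).
Sharp Poincaré constant on H^1_0(0, 3) is C_P = L/π = 3/π, achieved by sin(π/3·x).
This is the k = 2 harmonic; the ratio L/(kπ) is strictly less than C_P = L/π, consistent with the sharp inequality ||u||_L² ≤ C_P ||u'||_L².


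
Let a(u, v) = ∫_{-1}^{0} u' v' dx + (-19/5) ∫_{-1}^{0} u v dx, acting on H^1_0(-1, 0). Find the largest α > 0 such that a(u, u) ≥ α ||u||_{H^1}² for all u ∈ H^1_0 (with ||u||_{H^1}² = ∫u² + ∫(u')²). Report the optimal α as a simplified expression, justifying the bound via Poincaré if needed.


α = (-19/5 + π^2)/(1 + π^2)

Coercivity of a(·,·) on H^1_0(-1, 0) means a(u, u) ≥ α ||u||_{H^1}² for every u ∈ H^1_0.
The interval has length L = 1, and Poincaré/coercivity depend only on L. Here a(u, u) = ∫(u')² + (-19/5)·∫u².
Here c = -19/5 < 0 with |c| < (π/L)² = π^2, so coercivity still holds. The condition a(u,u) ≥ α||u||_{H^1}² reads (1−α)∫(u')² ≥ (α−c)∫u². Any admissible α is ≤ 1 (rapidly oscillating u have ∫u²/∫(u')² → 0), and α = 1 would force 0 ≥ (1−c)∫u², impossible since c < 1; so 1−α > 0. By the sharp Poincaré inequality on H^1_0 of an interval of length L, ∫(u')² ≥ (π/L)²∫u² with equality for the first sine mode sin(π(x−x₀)/L) (x₀ the left endpoint), so the inequality holds for all u iff (1−α)(π/L)² ≥ α − c, i.e. α ≤ ((π/L)² + c)/((π/L)² + 1) = (1 + c(L/π)²)/(1 + (L/π)²). (Direct route, valid since c ≤ 0: Poincaré gives c∫u² ≥ c(L/π)²∫(u')², so a(u,u) ≥ (1 + c(L/π)²)∫(u')², while ||u||_{H^1}² ≤ (1 + (L/π)²)∫(u')²; dividing yields the same α.) With (π/L)² = π^2 and c = -19/5, the largest admissible constant is α = ((π/L)² + c)/((π/L)² + 1).
Simplifying, α = (-19/5 + π^2)/(1 + π^2).


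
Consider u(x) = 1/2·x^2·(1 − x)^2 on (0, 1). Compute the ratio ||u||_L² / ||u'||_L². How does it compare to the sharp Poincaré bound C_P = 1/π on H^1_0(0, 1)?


||u||_L² / ||u'||_L² = sqrt(3)/6 < C_P = 1/π.

u(x) = 1/2·x^2·(1 − x)^2, so u'(x) = x*(x - 1)*(2*x - 1).
u(x) = 1/2·x^2·(1 − x)^2 vanishes at x = 0 and x = 1, so u ∈ H^1_0(0, 1). Differentiate via the product rule and integrate the resulting polynomials term by term.
  ∫_0^1 u² dx = ∫_0^1 (x^8/4 - x^7 + 3*x^6/2 - x^5 + x^4/4) dx. Term by term:
    ∫_0^1 x^8/4 dx = 1/36;  ∫_0^1 -x^7 dx = -1/8;  ∫_0^1 3*x^6/2 dx = 3/14;
    ∫_0^1 -x^5 dx = -1/6;  ∫_0^1 x^4/4 dx = 1/20.
  Sum: 1/36 − 1/8 + 3/14 − 1/6 + 1/20 = 1/2520.
  ∫_0^1 (u')² dx = ∫_0^1 (4*x^6 - 12*x^5 + 13*x^4 - 6*x^3 + x^2) dx. Term by term:
    ∫_0^1 4*x^6 dx = 4/7;  ∫_0^1 -12*x^5 dx = -2;  ∫_0^1 13*x^4 dx = 13/5;
    ∫_0^1 -6*x^3 dx = -3/2;  ∫_0^1 x^2 dx = 1/3.
  Sum: 4/7 − 2 + 13/5 − 3/2 + 1/3 = 1/210.
∫_0^1 u² dx = 1/2520, so ||u||_L² = sqrt(70)/420.
∫_0^1 (u')² dx = 1/210, so ||u'||_L² = sqrt(210)/210.
Ratio ||u||_L² / ||u'||_L² = sqrt(3)/6.
Sharp Poincaré constant on H^1_0(0, 1) is C_P = L/π = 1/π, achieved by sin(π·x).
A polynomial bump cannot attain the sharp Poincaré constant (only the first sine eigenfunction does), so the ratio is strictly less than C_P, consistent with ||u||_L² ≤ C_P ||u'||_L².


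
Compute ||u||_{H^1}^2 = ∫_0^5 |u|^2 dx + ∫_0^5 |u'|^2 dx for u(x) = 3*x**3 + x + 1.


||u||_{H^1}^2 = 6576595/42

The H^1 norm (squared) on an interval (0, L) is
  ||u||_{H^1}^2 = ∫_0^L u(x)^2 dx + ∫_0^L u'(x)^2 dx.
Compute u'(x) = 9*x**2 + 1.
Then u(x)^2 = 9*x**6 + 6*x**4 + 6*x**3 + x**2 + 2*x + 1 and u'(x)^2 = 81*x**4 + 18*x**2 + 1.
Integrate each monomial from 0 to 5 using ∫_0^5 c·x^n dx = c·5^(n+1)/(n+1):
  ∫_0^5 u(x)^2 dx = ∫_0^5 (9*x^6 + 6*x^4 + 6*x^3 + x^2 + 2*x + 1) dx. Term by term:
    ∫_0^5 9*x^6 dx = 703125/7;  ∫_0^5 6*x^4 dx = 3750;  ∫_0^5 6*x^3 dx = 1875/2;
    ∫_0^5 x^2 dx = 125/3;  ∫_0^5 2*x dx = 25;  ∫_0^5 1 dx = 5.
  Sum: 703125/7 + 3750 + 1875/2 + 125/3 + 25 + 5 = 4418635/42.
  ∫_0^5 u'(x)^2 dx = ∫_0^5 (81*x^4 + 18*x^2 + 1) dx. Term by term:
    ∫_0^5 81*x^4 dx = 50625;  ∫_0^5 18*x^2 dx = 750;  ∫_0^5 1 dx = 5.
  Sum: 50625 + 750 + 5 = 51380.
Adding: ||u||_{H^1}^2 = 4418635/42 + 51380 = 6576595/42.


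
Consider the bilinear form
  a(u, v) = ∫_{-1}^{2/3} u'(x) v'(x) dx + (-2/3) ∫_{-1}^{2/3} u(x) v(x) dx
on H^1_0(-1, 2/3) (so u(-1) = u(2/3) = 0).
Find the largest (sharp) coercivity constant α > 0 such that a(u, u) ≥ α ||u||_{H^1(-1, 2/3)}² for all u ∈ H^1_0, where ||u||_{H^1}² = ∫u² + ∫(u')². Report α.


α = (-50 + 27*π^2)/(3*(25 + 9*π^2))

Coercivity of a(·,·) on H^1_0(-1, 2/3) means a(u, u) ≥ α ||u||_{H^1}² for every u ∈ H^1_0.
The interval has length L = 5/3, and Poincaré/coercivity depend only on L. Here a(u, u) = ∫(u')² + (-2/3)·∫u².
Here c = -2/3 < 0 with |c| < (π/L)² = 9*π^2/25, so coercivity still holds. The condition a(u,u) ≥ α||u||_{H^1}² reads (1−α)∫(u')² ≥ (α−c)∫u². Any admissible α is ≤ 1 (rapidly oscillating u have ∫u²/∫(u')² → 0), and α = 1 would force 0 ≥ (1−c)∫u², impossible since c < 1; so 1−α > 0. By the sharp Poincaré inequality on H^1_0 of an interval of length L, ∫(u')² ≥ (π/L)²∫u² with equality for the first sine mode sin(π(x−x₀)/L) (x₀ the left endpoint), so the inequality holds for all u iff (1−α)(π/L)² ≥ α − c, i.e. α ≤ ((π/L)² + c)/((π/L)² + 1) = (1 + c(L/π)²)/(1 + (L/π)²). (Direct route, valid since c ≤ 0: Poincaré gives c∫u² ≥ c(L/π)²∫(u')², so a(u,u) ≥ (1 + c(L/π)²)∫(u')², while ||u||_{H^1}² ≤ (1 + (L/π)²)∫(u')²; dividing yields the same α.) With (π/L)² = 9*π^2/25 and c = -2/3, the largest admissible constant is α = ((π/L)² + c)/((π/L)² + 1).
Simplifying, α = (-50 + 27*π^2)/(3*(25 + 9*π^2)).


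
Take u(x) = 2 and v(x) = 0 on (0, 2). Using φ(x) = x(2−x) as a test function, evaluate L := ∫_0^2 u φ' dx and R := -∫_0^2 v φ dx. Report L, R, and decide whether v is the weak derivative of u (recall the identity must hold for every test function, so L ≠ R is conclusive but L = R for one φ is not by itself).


LHS = 0, RHS = 0. Yes, v = u' weakly.

u(x) = 2, classical derivative u'(x) = 0.
φ(x) = x(2−x), so φ'(x) = 2 - 2*x.
Note φ(0) = φ(2) = 0, so the boundary term u·φ vanishes.
LHS = ∫_0^2 u(x) φ'(x) dx = ∫_0^2 (4 - 4*x) dx. Term by term:
  ∫_0^2 -4*x dx = -8;  ∫_0^2 4 dx = 8.
Sum: -8 + 8 = 0.
So LHS = 0.
∫_0^2 v(x) φ(x) dx = ∫_0^2 (0) dx. Term by term:
  ∫_0^2 0 dx = 0.
So RHS = -∫_0^2 v(x) φ(x) dx = 0.
LHS = RHS, so the identity holds for this test φ.
Moreover u is smooth here and v(x) = u'(x) = 0 pointwise, so the identity holds for every test function. Hence v is the weak derivative of u.


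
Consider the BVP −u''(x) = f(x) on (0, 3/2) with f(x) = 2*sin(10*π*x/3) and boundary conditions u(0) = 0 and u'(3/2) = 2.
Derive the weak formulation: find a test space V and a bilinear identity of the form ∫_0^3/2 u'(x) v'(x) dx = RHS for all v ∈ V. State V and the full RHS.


V = {v ∈ H^1(0, 3/2) : v(0) = 0} (test functions vanish at x = 0 where u is specified); weak form: ∫_0^3/2 u'v' dx = ∫_0^3/2 (2*sin(10*π*x/3)) v dx + 2·v(3/2) for all v ∈ V.

Multiply both sides by a test function v and integrate from 0 to 3/2:
  ∫_0^3/2 −u''(x) v(x) dx = ∫_0^3/2 f(x) v(x) dx.
Integrate the LHS by parts once:
  ∫_0^3/2 −u'' v dx = −[u'(x) v(x)]_0^3/2 + ∫_0^3/2 u'(x) v'(x) dx.
Thus ∫_0^3/2 u'(x) v'(x) dx = ∫_0^3/2 f(x) v(x) dx + [u'(x) v(x)]_0^3/2.
Choose V so that boundary terms are either known or forced to vanish.
Mixed BC: u(0) = 0 (Dirichlet) and u'(3/2) = 2 (Neumann). Define V = {v ∈ H^1(0, 3/2) : v(0) = 0}. Then [u' v]_0^3/2 = u'(3/2)·v(3/2) − u'(0)·0 = 2·v(3/2).
Weak formulation: find u (satisfying any essential BC) such that ∫_0^3/2 u'(x) v'(x) dx = ∫_0^3/2 f v dx + 2·v(3/2) for all v ∈ V (Dirichlet at 0 absorbed into V; Neumann datum at x = 3/2 contributes the boundary term).
Substituting f(x) = 2*sin(10*π*x/3), the right-hand side is ∫_0^3/2 (2*sin(10*π*x/3)) v dx + 2·v(3/2).


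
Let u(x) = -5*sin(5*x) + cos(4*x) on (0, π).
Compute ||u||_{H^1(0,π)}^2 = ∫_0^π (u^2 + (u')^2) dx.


||u||_{H^1(0,π)}^2 = -1700/9 + 667*π/2

u'(x) = -4*sin(4*x) - 25*cos(5*x).
Expand u² and (u')² and integrate term by term on (0, π), using: for integers n ≥ 1, ∫_0^π sin²(nx) dx = ∫_0^π cos²(nx) dx = π/2; for n ≠ n', ∫_0^π sin(nx)sin(n'x) dx = ∫_0^π cos(nx)cos(n'x) dx = 0; and by product-to-sum, ∫_0^π sin(nx)cos(n'x) dx = ½∫_0^π [sin((n+n')x) + sin((n−n')x)] dx, which is 0 when n+n' is even and 2n/(n²−n'²) when n+n' is odd (it need not vanish on (0, π)).
  u² squared terms: (-5)²·∫sin(5x)² dx = 25·π/2 = 25*π/2;  (1)²·∫cos(4x)² dx = 1·π/2 = π/2.
  u² cross terms: 2·(-5)·(1)·∫sin(5x)·cos(4x) dx = -10·(10/9) = -100/9.
  So ∫_0^π u² dx = 25*π/2 + π/2 − 100/9 = -100/9 + 13*π.
  (u')² squared terms: (-25)²·∫cos(5x)² dx = 625·π/2 = 625*π/2;  (-4)²·∫sin(4x)² dx = 16·π/2 = 8*π.
  (u')² cross terms: 2·(-25)·(-4)·∫cos(5x)·sin(4x) dx = 200·(-8/9) = -1600/9.
  So ∫_0^π (u')² dx = 625*π/2 + 8*π − 1600/9 = -1600/9 + 641*π/2.
||u||_{H^1}^2 = (-100/9 + 13*π) + (-1600/9 + 641*π/2) = -1700/9 + 667*π/2.


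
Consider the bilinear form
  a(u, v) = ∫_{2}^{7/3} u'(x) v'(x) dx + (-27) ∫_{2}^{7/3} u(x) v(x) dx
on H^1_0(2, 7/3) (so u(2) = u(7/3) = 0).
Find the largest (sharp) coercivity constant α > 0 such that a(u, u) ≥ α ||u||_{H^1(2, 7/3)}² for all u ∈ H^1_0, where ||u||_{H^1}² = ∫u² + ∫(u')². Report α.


α = 9*(-3 + π^2)/(1 + 9*π^2)

Coercivity of a(·,·) on H^1_0(2, 7/3) means a(u, u) ≥ α ||u||_{H^1}² for every u ∈ H^1_0.
The interval has length L = 1/3, and Poincaré/coercivity depend only on L. Here a(u, u) = ∫(u')² + (-27)·∫u².
Here c = -27 < 0 with |c| < (π/L)² = 9*π^2, so coercivity still holds. The condition a(u,u) ≥ α||u||_{H^1}² reads (1−α)∫(u')² ≥ (α−c)∫u². Any admissible α is ≤ 1 (rapidly oscillating u have ∫u²/∫(u')² → 0), and α = 1 would force 0 ≥ (1−c)∫u², impossible since c < 1; so 1−α > 0. By the sharp Poincaré inequality on H^1_0 of an interval of length L, ∫(u')² ≥ (π/L)²∫u² with equality for the first sine mode sin(π(x−x₀)/L) (x₀ the left endpoint), so the inequality holds for all u iff (1−α)(π/L)² ≥ α − c, i.e. α ≤ ((π/L)² + c)/((π/L)² + 1) = (1 + c(L/π)²)/(1 + (L/π)²). (Direct route, valid since c ≤ 0: Poincaré gives c∫u² ≥ c(L/π)²∫(u')², so a(u,u) ≥ (1 + c(L/π)²)∫(u')², while ||u||_{H^1}² ≤ (1 + (L/π)²)∫(u')²; dividing yields the same α.) With (π/L)² = 9*π^2 and c = -27, the largest admissible constant is α = ((π/L)² + c)/((π/L)² + 1).
Simplifying, α = 9*(-3 + π^2)/(1 + 9*π^2).


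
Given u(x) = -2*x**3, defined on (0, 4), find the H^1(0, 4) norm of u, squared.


||u||_{H^1}^2 = 585728/35

The H^1 norm (squared) on an interval (0, L) is
  ||u||_{H^1}^2 = ∫_0^L u(x)^2 dx + ∫_0^L u'(x)^2 dx.
Compute u'(x) = -6*x**2.
Then u(x)^2 = 4*x**6 and u'(x)^2 = 36*x**4.
Integrate each monomial from 0 to 4 using ∫_0^4 c·x^n dx = c·4^(n+1)/(n+1):
  ∫_0^4 u(x)^2 dx = ∫_0^4 (4*x^6) dx. Term by term:
    ∫_0^4 4*x^6 dx = 65536/7.
  ∫_0^4 u'(x)^2 dx = ∫_0^4 (36*x^4) dx. Term by term:
    ∫_0^4 36*x^4 dx = 36864/5.
Adding: ||u||_{H^1}^2 = 65536/7 + 36864/5 = 585728/35.


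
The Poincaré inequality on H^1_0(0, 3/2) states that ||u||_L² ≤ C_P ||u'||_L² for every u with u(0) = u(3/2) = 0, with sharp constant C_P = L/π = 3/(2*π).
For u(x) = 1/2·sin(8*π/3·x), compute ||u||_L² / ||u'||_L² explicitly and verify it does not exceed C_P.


||u||_L² / ||u'||_L² = 3/(8*π) < C_P = 3/(2*π).

u(x) = 1/2·sin(8*π/3·x), so u'(x) = 4*π*cos(8*π*x/3)/3.
Writing u(x) = A·sin(kπx/L) with A = 1/2 and k = 4, use ∫_0^L sin²(kπx/L) dx = L/2 and ∫_0^L cos²(kπx/L) dx = L/2.
u² = 1/4·sin²(8*π/3·x) and (u')² = 16*π^2/9·cos²(8*π/3·x), and each of sin², cos² integrates to L/2 = 3/4 over (0, 3/2).
∫_0^3/2 u² dx = 3/16, so ||u||_L² = sqrt(3)/4.
∫_0^3/2 (u')² dx = 4*π^2/3, so ||u'||_L² = 2*sqrt(3)*π/3.
Ratio ||u||_L² / ||u'||_L² = 3/(8*π).
Sharp Poincaré constant on H^1_0(0, 3/2) is C_P = L/π = 3/(2*π), achieved by sin(2*π/3·x).
This is the k = 4 harmonic; the ratio L/(kπ) is strictly less than C_P = L/π, consistent with the sharp inequality ||u||_L² ≤ C_P ||u'||_L².


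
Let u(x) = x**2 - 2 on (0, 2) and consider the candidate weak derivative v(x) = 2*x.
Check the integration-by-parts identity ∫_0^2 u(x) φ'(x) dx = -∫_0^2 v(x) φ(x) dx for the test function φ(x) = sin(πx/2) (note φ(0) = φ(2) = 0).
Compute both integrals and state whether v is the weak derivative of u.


LHS = -8/π, RHS = -8/π. Yes, v = u' weakly.

u(x) = x**2 - 2, classical derivative u'(x) = 2*x.
φ(x) = sin(πx/2), so φ'(x) = π*cos(π*x/2)/2.
Note φ(0) = φ(2) = 0, so the boundary term u·φ vanishes.
LHS = ∫_0^2 u(x) φ'(x) dx = ∫_0^2 (π*x^2*cos(π*x/2)/2 - π*cos(π*x/2)) dx. Term by term:
  ∫_0^2 -π*cos(π*x/2) dx = 0;  ∫_0^2 π*x^2*cos(π*x/2)/2 dx = -8/π.
Sum: 0 − 8/π = -8/π.
So LHS = -8/π.
∫_0^2 v(x) φ(x) dx = ∫_0^2 (2*x*sin(π*x/2)) dx. Term by term:
  ∫_0^2 2*x*sin(π*x/2) dx = 8/π.
So RHS = -∫_0^2 v(x) φ(x) dx = -8/π.
LHS = RHS, so the identity holds for this test φ.
Moreover u is smooth here and v(x) = u'(x) = 2*x pointwise, so the identity holds for every test function. Hence v is the weak derivative of u.


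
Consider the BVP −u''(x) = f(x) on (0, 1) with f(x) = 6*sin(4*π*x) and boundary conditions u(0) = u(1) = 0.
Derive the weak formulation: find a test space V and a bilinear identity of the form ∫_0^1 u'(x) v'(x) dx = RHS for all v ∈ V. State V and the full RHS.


V = H^1_0(0, 1) (so v(0) = v(1) = 0); weak form: ∫_0^1 u'v' dx = ∫_0^1 (6*sin(4*π*x)) v dx for all v ∈ V.

Multiply both sides by a test function v and integrate from 0 to 1:
  ∫_0^1 −u''(x) v(x) dx = ∫_0^1 f(x) v(x) dx.
Integrate the LHS by parts once:
  ∫_0^1 −u'' v dx = −[u'(x) v(x)]_0^1 + ∫_0^1 u'(x) v'(x) dx.
Thus ∫_0^1 u'(x) v'(x) dx = ∫_0^1 f(x) v(x) dx + [u'(x) v(x)]_0^1.
Choose V so that boundary terms are either known or forced to vanish.
u is Dirichlet: u(0) = u(1) = 0. Let V = H^1_0(0, 1); then v(0) = v(1) = 0, and [u' v]_0^1 = 0.
Weak formulation: find u (satisfying any essential BC) such that ∫_0^1 u'(x) v'(x) dx = ∫_0^1 f v dx for all v ∈ V.
Substituting f(x) = 6*sin(4*π*x), the right-hand side is ∫_0^1 (6*sin(4*π*x)) v dx.


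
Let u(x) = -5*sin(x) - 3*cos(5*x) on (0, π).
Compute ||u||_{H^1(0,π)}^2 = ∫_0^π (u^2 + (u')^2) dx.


||u||_{H^1(0,π)}^2 = 142*π

u'(x) = 15*sin(5*x) - 5*cos(x).
Expand u² and (u')² and integrate term by term on (0, π), using: for integers n ≥ 1, ∫_0^π sin²(nx) dx = ∫_0^π cos²(nx) dx = π/2; for n ≠ n', ∫_0^π sin(nx)sin(n'x) dx = ∫_0^π cos(nx)cos(n'x) dx = 0; and by product-to-sum, ∫_0^π sin(nx)cos(n'x) dx = ½∫_0^π [sin((n+n')x) + sin((n−n')x)] dx, which is 0 when n+n' is even and 2n/(n²−n'²) when n+n' is odd (it need not vanish on (0, π)).
  u² squared terms: (-5)²·∫sin(x)² dx = 25·π/2 = 25*π/2;  (-3)²·∫cos(5x)² dx = 9·π/2 = 9*π/2.
  u² cross terms: 2·(-5)·(-3)·∫sin(x)·cos(5x) dx = 30·(0) = 0.
  So ∫_0^π u² dx = 25*π/2 + 9*π/2 + 0 = 17*π.
  (u')² squared terms: (-5)²·∫cos(x)² dx = 25·π/2 = 25*π/2;  (15)²·∫sin(5x)² dx = 225·π/2 = 225*π/2.
  (u')² cross terms: 2·(-5)·(15)·∫cos(x)·sin(5x) dx = -150·(0) = 0.
  So ∫_0^π (u')² dx = 25*π/2 + 225*π/2 + 0 = 125*π.
||u||_{H^1}^2 = (17*π) + (125*π) = 142*π.


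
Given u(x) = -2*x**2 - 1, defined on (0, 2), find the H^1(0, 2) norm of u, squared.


||u||_{H^1}^2 = 1214/15

The H^1 norm (squared) on an interval (0, L) is
  ||u||_{H^1}^2 = ∫_0^L u(x)^2 dx + ∫_0^L u'(x)^2 dx.
Compute u'(x) = -4*x.
Then u(x)^2 = 4*x**4 + 4*x**2 + 1 and u'(x)^2 = 16*x**2.
Integrate each monomial from 0 to 2 using ∫_0^2 c·x^n dx = c·2^(n+1)/(n+1):
  ∫_0^2 u(x)^2 dx = ∫_0^2 (4*x^4 + 4*x^2 + 1) dx. Term by term:
    ∫_0^2 4*x^4 dx = 128/5;  ∫_0^2 4*x^2 dx = 32/3;  ∫_0^2 1 dx = 2.
  Sum: 128/5 + 32/3 + 2 = 574/15.
  ∫_0^2 u'(x)^2 dx = ∫_0^2 (16*x^2) dx. Term by term:
    ∫_0^2 16*x^2 dx = 128/3.
Adding: ||u||_{H^1}^2 = 574/15 + 128/3 = 1214/15.


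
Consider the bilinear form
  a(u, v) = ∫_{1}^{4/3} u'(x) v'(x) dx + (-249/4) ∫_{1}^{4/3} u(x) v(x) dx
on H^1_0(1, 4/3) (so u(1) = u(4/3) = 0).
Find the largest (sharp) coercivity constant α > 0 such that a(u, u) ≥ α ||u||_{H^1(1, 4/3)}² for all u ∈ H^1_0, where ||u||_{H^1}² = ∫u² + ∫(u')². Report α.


α = 3*(-83 + 12*π^2)/(4*(1 + 9*π^2))

Coercivity of a(·,·) on H^1_0(1, 4/3) means a(u, u) ≥ α ||u||_{H^1}² for every u ∈ H^1_0.
The interval has length L = 1/3, and Poincaré/coercivity depend only on L. Here a(u, u) = ∫(u')² + (-249/4)·∫u².
Here c = -249/4 < 0 with |c| < (π/L)² = 9*π^2, so coercivity still holds. The condition a(u,u) ≥ α||u||_{H^1}² reads (1−α)∫(u')² ≥ (α−c)∫u². Any admissible α is ≤ 1 (rapidly oscillating u have ∫u²/∫(u')² → 0), and α = 1 would force 0 ≥ (1−c)∫u², impossible since c < 1; so 1−α > 0. By the sharp Poincaré inequality on H^1_0 of an interval of length L, ∫(u')² ≥ (π/L)²∫u² with equality for the first sine mode sin(π(x−x₀)/L) (x₀ the left endpoint), so the inequality holds for all u iff (1−α)(π/L)² ≥ α − c, i.e. α ≤ ((π/L)² + c)/((π/L)² + 1) = (1 + c(L/π)²)/(1 + (L/π)²). (Direct route, valid since c ≤ 0: Poincaré gives c∫u² ≥ c(L/π)²∫(u')², so a(u,u) ≥ (1 + c(L/π)²)∫(u')², while ||u||_{H^1}² ≤ (1 + (L/π)²)∫(u')²; dividing yields the same α.) With (π/L)² = 9*π^2 and c = -249/4, the largest admissible constant is α = ((π/L)² + c)/((π/L)² + 1).
Simplifying, α = 3*(-83 + 12*π^2)/(4*(1 + 9*π^2)).


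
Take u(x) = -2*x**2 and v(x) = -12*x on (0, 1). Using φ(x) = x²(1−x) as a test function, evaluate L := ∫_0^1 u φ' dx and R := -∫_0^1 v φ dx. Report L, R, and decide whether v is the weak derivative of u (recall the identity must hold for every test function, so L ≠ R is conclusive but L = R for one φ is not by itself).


LHS = 1/5, RHS = 3/5. No, v is not the weak derivative of u.

u(x) = -2*x**2, classical derivative u'(x) = -4*x.
φ(x) = x²(1−x), so φ'(x) = x*(2 - 3*x).
Note φ(0) = φ(1) = 0, so the boundary term u·φ vanishes.
LHS = ∫_0^1 u(x) φ'(x) dx = ∫_0^1 (6*x^4 - 4*x^3) dx. Term by term:
  ∫_0^1 6*x^4 dx = 6/5;  ∫_0^1 -4*x^3 dx = -1.
Sum: 6/5 − 1 = 1/5.
So LHS = 1/5.
∫_0^1 v(x) φ(x) dx = ∫_0^1 (12*x^4 - 12*x^3) dx. Term by term:
  ∫_0^1 12*x^4 dx = 12/5;  ∫_0^1 -12*x^3 dx = -3.
Sum: 12/5 − 3 = -3/5.
So RHS = -∫_0^1 v(x) φ(x) dx = 3/5.
LHS − RHS = -2/5 ≠ 0, so the identity fails.
(For a valid weak derivative the identity must hold for EVERY test function, in particular this one. The failure shows v is NOT the weak derivative of u.)
Correct weak derivative would be u'(x) = -4*x.


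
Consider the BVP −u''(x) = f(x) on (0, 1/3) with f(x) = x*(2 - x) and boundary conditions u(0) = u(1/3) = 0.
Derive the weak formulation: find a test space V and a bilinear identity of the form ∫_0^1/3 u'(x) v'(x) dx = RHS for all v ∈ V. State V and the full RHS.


V = H^1_0(0, 1/3) (so v(0) = v(1/3) = 0); weak form: ∫_0^1/3 u'v' dx = ∫_0^1/3 (x*(2 - x)) v dx for all v ∈ V.

Multiply both sides by a test function v and integrate from 0 to 1/3:
  ∫_0^1/3 −u''(x) v(x) dx = ∫_0^1/3 f(x) v(x) dx.
Integrate the LHS by parts once:
  ∫_0^1/3 −u'' v dx = −[u'(x) v(x)]_0^1/3 + ∫_0^1/3 u'(x) v'(x) dx.
Thus ∫_0^1/3 u'(x) v'(x) dx = ∫_0^1/3 f(x) v(x) dx + [u'(x) v(x)]_0^1/3.
Choose V so that boundary terms are either known or forced to vanish.
u is Dirichlet: u(0) = u(1/3) = 0. Let V = H^1_0(0, 1/3); then v(0) = v(1/3) = 0, and [u' v]_0^1/3 = 0.
Weak formulation: find u (satisfying any essential BC) such that ∫_0^1/3 u'(x) v'(x) dx = ∫_0^1/3 f v dx for all v ∈ V.
Substituting f(x) = x*(2 - x), the right-hand side is ∫_0^1/3 (x*(2 - x)) v dx.


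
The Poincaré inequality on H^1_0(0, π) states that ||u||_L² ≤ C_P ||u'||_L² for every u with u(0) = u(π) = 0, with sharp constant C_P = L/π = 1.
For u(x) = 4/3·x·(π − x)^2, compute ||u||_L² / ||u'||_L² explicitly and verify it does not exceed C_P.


||u||_L² / ||u'||_L² = sqrt(14)*π/14 < C_P = 1.

u(x) = 4/3·x·(π − x)^2, so u'(x) = 4*(x - π)*(3*x - π)/3.
u(x) = 4/3·x·(π − x)^2 vanishes at x = 0 and x = π, so u ∈ H^1_0(0, π). Differentiate via the product rule and integrate the resulting polynomials term by term.
  ∫_0^π u² dx = ∫_0^π (16*x^6/9 - 64*π*x^5/9 + 32*π^2*x^4/3 - 64*π^3*x^3/9 + 16*π^4*x^2/9) dx. Term by term:
    ∫_0^π 16*x^6/9 dx = 16*π^7/63;  ∫_0^π -64*π*x^5/9 dx = -32*π^7/27;  ∫_0^π 32*π^2*x^4/3 dx = 32*π^7/15;
    ∫_0^π -64*π^3*x^3/9 dx = -16*π^7/9;  ∫_0^π 16*π^4*x^2/9 dx = 16*π^7/27.
  Sum: 16*π^7/63 − 32*π^7/27 + 32*π^7/15 − 16*π^7/9 + 16*π^7/27 = 16*π^7/945.
  ∫_0^π (u')² dx = ∫_0^π (16*x^4 - 128*π*x^3/3 + 352*π^2*x^2/9 - 128*π^3*x/9 + 16*π^4/9) dx. Term by term:
    ∫_0^π 16*x^4 dx = 16*π^5/5;  ∫_0^π -128*π*x^3/3 dx = -32*π^5/3;  ∫_0^π 352*π^2*x^2/9 dx = 352*π^5/27;
    ∫_0^π -128*π^3*x/9 dx = -64*π^5/9;  ∫_0^π 16*π^4/9 dx = 16*π^5/9.
  Sum: 16*π^5/5 − 32*π^5/3 + 352*π^5/27 − 64*π^5/9 + 16*π^5/9 = 32*π^5/135.
∫_0^π u² dx = 16*π^7/945, so ||u||_L² = 4*sqrt(105)*π^(7/2)/315.
∫_0^π (u')² dx = 32*π^5/135, so ||u'||_L² = 4*sqrt(30)*π^(5/2)/45.
Ratio ||u||_L² / ||u'||_L² = sqrt(14)*π/14.
Sharp Poincaré constant on H^1_0(0, π) is C_P = L/π = 1, achieved by sin(x).
A polynomial bump cannot attain the sharp Poincaré constant (only the first sine eigenfunction does), so the ratio is strictly less than C_P, consistent with ||u||_L² ≤ C_P ||u'||_L².


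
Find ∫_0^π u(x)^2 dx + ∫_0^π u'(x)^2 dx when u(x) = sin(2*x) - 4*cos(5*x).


||u||_{H^1(0,π)}^2 = 832/21 + 421*π/2

u'(x) = 20*sin(5*x) + 2*cos(2*x).
Expand u² and (u')² and integrate term by term on (0, π), using: for integers n ≥ 1, ∫_0^π sin²(nx) dx = ∫_0^π cos²(nx) dx = π/2; for n ≠ n', ∫_0^π sin(nx)sin(n'x) dx = ∫_0^π cos(nx)cos(n'x) dx = 0; and by product-to-sum, ∫_0^π sin(nx)cos(n'x) dx = ½∫_0^π [sin((n+n')x) + sin((n−n')x)] dx, which is 0 when n+n' is even and 2n/(n²−n'²) when n+n' is odd (it need not vanish on (0, π)).
  u² squared terms: (-4)²·∫cos(5x)² dx = 16·π/2 = 8*π;  (1)²·∫sin(2x)² dx = 1·π/2 = π/2.
  u² cross terms: 2·(-4)·(1)·∫cos(5x)·sin(2x) dx = -8·(-4/21) = 32/21.
  So ∫_0^π u² dx = 8*π + π/2 + 32/21 = 32/21 + 17*π/2.
  (u')² squared terms: (2)²·∫cos(2x)² dx = 4·π/2 = 2*π;  (20)²·∫sin(5x)² dx = 400·π/2 = 200*π.
  (u')² cross terms: 2·(2)·(20)·∫cos(2x)·sin(5x) dx = 80·(10/21) = 800/21.
  So ∫_0^π (u')² dx = 2*π + 200*π + 800/21 = 800/21 + 202*π.
||u||_{H^1}^2 = (32/21 + 17*π/2) + (800/21 + 202*π) = 832/21 + 421*π/2.


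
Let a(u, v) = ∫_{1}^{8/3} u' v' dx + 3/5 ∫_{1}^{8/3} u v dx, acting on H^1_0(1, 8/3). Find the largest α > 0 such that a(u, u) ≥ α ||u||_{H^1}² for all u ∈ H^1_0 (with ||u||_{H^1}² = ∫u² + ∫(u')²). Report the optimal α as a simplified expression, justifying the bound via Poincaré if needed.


α = 3*(5 + 3*π^2)/(25 + 9*π^2)

Coercivity of a(·,·) on H^1_0(1, 8/3) means a(u, u) ≥ α ||u||_{H^1}² for every u ∈ H^1_0.
The interval has length L = 5/3, and Poincaré/coercivity depend only on L. Here a(u, u) = ∫(u')² + (3/5)·∫u².
Here 0 < c = 3/5 < 1. The condition a(u,u) ≥ α||u||_{H^1}² reads (1−α)∫(u')² ≥ (α−c)∫u². Any admissible α is ≤ 1 (rapidly oscillating u have ∫u²/∫(u')² → 0), and α = 1 would force 0 ≥ (1−c)∫u², impossible since c < 1; so 1−α > 0. By the sharp Poincaré inequality on H^1_0 of an interval of length L, ∫(u')² ≥ (π/L)²∫u² with equality for the first sine mode sin(π(x−x₀)/L) (x₀ the left endpoint), so the inequality holds for all u iff (1−α)(π/L)² ≥ α − c, i.e. α ≤ ((π/L)² + c)/((π/L)² + 1) = (1 + c(L/π)²)/(1 + (L/π)²). With (π/L)² = 9*π^2/25 and c = 3/5, the largest admissible constant is α = ((π/L)² + c)/((π/L)² + 1).
Simplifying, α = 3*(5 + 3*π^2)/(25 + 9*π^2).


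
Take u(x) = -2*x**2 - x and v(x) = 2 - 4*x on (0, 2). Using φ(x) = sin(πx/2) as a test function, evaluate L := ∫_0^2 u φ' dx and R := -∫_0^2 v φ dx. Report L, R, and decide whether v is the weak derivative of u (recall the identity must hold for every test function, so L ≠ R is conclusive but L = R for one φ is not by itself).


LHS = 20/π, RHS = 8/π. No, v is not the weak derivative of u.

u(x) = -2*x**2 - x, classical derivative u'(x) = -4*x - 1.
φ(x) = sin(πx/2), so φ'(x) = π*cos(π*x/2)/2.
Note φ(0) = φ(2) = 0, so the boundary term u·φ vanishes.
LHS = ∫_0^2 u(x) φ'(x) dx = ∫_0^2 (-π*x^2*cos(π*x/2) - π*x*cos(π*x/2)/2) dx. Term by term:
  ∫_0^2 -π*x^2*cos(π*x/2) dx = 16/π;  ∫_0^2 -π*x*cos(π*x/2)/2 dx = 4/π.
Sum: 16/π + 4/π = 20/π.
So LHS = 20/π.
∫_0^2 v(x) φ(x) dx = ∫_0^2 (-4*x*sin(π*x/2) + 2*sin(π*x/2)) dx. Term by term:
  ∫_0^2 2*sin(π*x/2) dx = 8/π;  ∫_0^2 -4*x*sin(π*x/2) dx = -16/π.
Sum: 8/π − 16/π = -8/π.
So RHS = -∫_0^2 v(x) φ(x) dx = 8/π.
LHS − RHS = 12/π ≠ 0, so the identity fails.
(For a valid weak derivative the identity must hold for EVERY test function, in particular this one. The failure shows v is NOT the weak derivative of u.)
Correct weak derivative would be u'(x) = -4*x - 1.


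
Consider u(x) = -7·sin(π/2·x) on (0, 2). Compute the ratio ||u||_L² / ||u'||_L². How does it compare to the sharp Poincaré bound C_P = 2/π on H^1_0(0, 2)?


||u||_L² / ||u'||_L² = 2/π = C_P.

u(x) = -7·sin(π/2·x), so u'(x) = -7*π*cos(π*x/2)/2.
Writing u(x) = A·sin(kπx/L) with A = -7 and k = 1, use ∫_0^L sin²(kπx/L) dx = L/2 and ∫_0^L cos²(kπx/L) dx = L/2.
u² = 49·sin²(π/2·x) and (u')² = 49*π^2/4·cos²(π/2·x), and each of sin², cos² integrates to L/2 = 1 over (0, 2).
∫_0^2 u² dx = 49, so ||u||_L² = 7.
∫_0^2 (u')² dx = 49*π^2/4, so ||u'||_L² = 7*π/2.
Ratio ||u||_L² / ||u'||_L² = 2/π.
Sharp Poincaré constant on H^1_0(0, 2) is C_P = L/π = 2/π, achieved by sin(π/2·x).
This is the k = 1 eigenfunction (up to amplitude), so the ratio equals the sharp Poincaré constant exactly.


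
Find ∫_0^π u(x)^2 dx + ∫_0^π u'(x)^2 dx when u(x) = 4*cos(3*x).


||u||_{H^1(0,π)}^2 = 80*π

u'(x) = -12*sin(3*x).
Expand u² and (u')² and integrate term by term on (0, π), using: for integers n ≥ 1, ∫_0^π sin²(nx) dx = ∫_0^π cos²(nx) dx = π/2; for n ≠ n', ∫_0^π sin(nx)sin(n'x) dx = ∫_0^π cos(nx)cos(n'x) dx = 0; and by product-to-sum, ∫_0^π sin(nx)cos(n'x) dx = ½∫_0^π [sin((n+n')x) + sin((n−n')x)] dx, which is 0 when n+n' is even and 2n/(n²−n'²) when n+n' is odd (it need not vanish on (0, π)).
  u² squared terms: (4)²·∫cos(3x)² dx = 16·π/2 = 8*π.
  So ∫_0^π u² dx = 8*π.
  (u')² squared terms: (-12)²·∫sin(3x)² dx = 144·π/2 = 72*π.
  So ∫_0^π (u')² dx = 72*π.
||u||_{H^1}^2 = (8*π) + (72*π) = 80*π.


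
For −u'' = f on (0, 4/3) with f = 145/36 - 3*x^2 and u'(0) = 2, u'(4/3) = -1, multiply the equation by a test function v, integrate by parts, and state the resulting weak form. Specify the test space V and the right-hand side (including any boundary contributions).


V = H^1(0, 4/3) (v unrestricted at boundary; u is determined up to an additive constant); weak form: ∫_0^4/3 u'v' dx = ∫_0^4/3 (145/36 - 3*x^2) v dx − v(4/3) − 2·v(0) for all v ∈ V.

Multiply both sides by a test function v and integrate from 0 to 4/3:
  ∫_0^4/3 −u''(x) v(x) dx = ∫_0^4/3 f(x) v(x) dx.
Integrate the LHS by parts once:
  ∫_0^4/3 −u'' v dx = −[u'(x) v(x)]_0^4/3 + ∫_0^4/3 u'(x) v'(x) dx.
Thus ∫_0^4/3 u'(x) v'(x) dx = ∫_0^4/3 f(x) v(x) dx + [u'(x) v(x)]_0^4/3.
Choose V so that boundary terms are either known or forced to vanish.
u has inhomogeneous Neumann u'(0) = 2, u'(4/3) = -1. [u' v]_0^4/3 = (-1)·v(4/3) − (2)·v(0) = − v(4/3) − 2·v(0). Take V = H^1(0, 4/3); boundary term becomes part of RHS.
Weak formulation: find u (satisfying any essential BC) such that ∫_0^4/3 u'(x) v'(x) dx = ∫_0^4/3 f v dx − v(4/3) − 2·v(0) for all v ∈ V (Neumann data are natural BCs: they enter the RHS as boundary terms).
Substituting f(x) = 145/36 - 3*x^2, the right-hand side is ∫_0^4/3 (145/36 - 3*x^2) v dx − v(4/3) − 2·v(0).
Compatibility check (pure Neumann): taking v ≡ 1 ∈ V gives 0 = ∫_0^4/3 f dx + (-1) − (2), i.e. ∫_0^4/3 f dx must equal u'(0) − u'(4/3) = 3. Indeed ∫_0^4/3 (145/36 - 3*x^2) dx = 3, so the data are compatible. The solution is then unique only up to an additive constant (fix it e.g. by requiring ∫_0^4/3 u dx = 0).


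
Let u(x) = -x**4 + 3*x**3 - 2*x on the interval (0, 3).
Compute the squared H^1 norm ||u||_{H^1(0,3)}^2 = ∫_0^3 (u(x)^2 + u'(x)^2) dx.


||u||_{H^1}^2 = 30291/140

The H^1 norm (squared) on an interval (0, L) is
  ||u||_{H^1}^2 = ∫_0^L u(x)^2 dx + ∫_0^L u'(x)^2 dx.
Compute u'(x) = -4*x**3 + 9*x**2 - 2.
Then u(x)^2 = x**8 - 6*x**7 + 9*x**6 + 4*x**5 - 12*x**4 + 4*x**2 and u'(x)^2 = 16*x**6 - 72*x**5 + 81*x**4 + 16*x**3 - 36*x**2 + 4.
Integrate each monomial from 0 to 3 using ∫_0^3 c·x^n dx = c·3^(n+1)/(n+1):
  ∫_0^3 u(x)^2 dx = ∫_0^3 (x^8 - 6*x^7 + 9*x^6 + 4*x^5 - 12*x^4 + 4*x^2) dx. Term by term:
    ∫_0^3 x^8 dx = 2187;  ∫_0^3 -6*x^7 dx = -19683/4;  ∫_0^3 9*x^6 dx = 19683/7;
    ∫_0^3 4*x^5 dx = 486;  ∫_0^3 -12*x^4 dx = -2916/5;  ∫_0^3 4*x^2 dx = 36.
  Sum: 2187 − 19683/4 + 19683/7 + 486 − 2916/5 + 36 = 2367/140.
  ∫_0^3 u'(x)^2 dx = ∫_0^3 (16*x^6 - 72*x^5 + 81*x^4 + 16*x^3 - 36*x^2 + 4) dx. Term by term:
    ∫_0^3 16*x^6 dx = 34992/7;  ∫_0^3 -72*x^5 dx = -8748;  ∫_0^3 81*x^4 dx = 19683/5;
    ∫_0^3 16*x^3 dx = 324;  ∫_0^3 -36*x^2 dx = -324;  ∫_0^3 4 dx = 12.
  Sum: 34992/7 − 8748 + 19683/5 + 324 − 324 + 12 = 6981/35.
Adding: ||u||_{H^1}^2 = 2367/140 + 6981/35 = 30291/140.


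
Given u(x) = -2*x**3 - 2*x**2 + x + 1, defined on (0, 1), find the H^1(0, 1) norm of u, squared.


||u||_{H^1}^2 = 1936/105

The H^1 norm (squared) on an interval (0, L) is
  ||u||_{H^1}^2 = ∫_0^L u(x)^2 dx + ∫_0^L u'(x)^2 dx.
Compute u'(x) = -6*x**2 - 4*x + 1.
Then u(x)^2 = 4*x**6 + 8*x**5 - 8*x**3 - 3*x**2 + 2*x + 1 and u'(x)^2 = 36*x**4 + 48*x**3 + 4*x**2 - 8*x + 1.
Integrate each monomial from 0 to 1 using ∫_0^1 c·x^n dx = c·1^(n+1)/(n+1):
  ∫_0^1 u(x)^2 dx = ∫_0^1 (4*x^6 + 8*x^5 - 8*x^3 - 3*x^2 + 2*x + 1) dx. Term by term:
    ∫_0^1 4*x^6 dx = 4/7;  ∫_0^1 8*x^5 dx = 4/3;  ∫_0^1 -8*x^3 dx = -2;
    ∫_0^1 -3*x^2 dx = -1;  ∫_0^1 2*x dx = 1;  ∫_0^1 1 dx = 1.
  Sum: 4/7 + 4/3 − 2 − 1 + 1 + 1 = 19/21.
  ∫_0^1 u'(x)^2 dx = ∫_0^1 (36*x^4 + 48*x^3 + 4*x^2 - 8*x + 1) dx. Term by term:
    ∫_0^1 36*x^4 dx = 36/5;  ∫_0^1 48*x^3 dx = 12;  ∫_0^1 4*x^2 dx = 4/3;
    ∫_0^1 -8*x dx = -4;  ∫_0^1 1 dx = 1.
  Sum: 36/5 + 12 + 4/3 − 4 + 1 = 263/15.
Adding: ||u||_{H^1}^2 = 19/21 + 263/15 = 1936/105.


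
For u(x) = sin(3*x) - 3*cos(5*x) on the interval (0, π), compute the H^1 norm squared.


||u||_{H^1(0,π)}^2 = 122*π

u'(x) = 15*sin(5*x) + 3*cos(3*x).
Expand u² and (u')² and integrate term by term on (0, π), using: for integers n ≥ 1, ∫_0^π sin²(nx) dx = ∫_0^π cos²(nx) dx = π/2; for n ≠ n', ∫_0^π sin(nx)sin(n'x) dx = ∫_0^π cos(nx)cos(n'x) dx = 0; and by product-to-sum, ∫_0^π sin(nx)cos(n'x) dx = ½∫_0^π [sin((n+n')x) + sin((n−n')x)] dx, which is 0 when n+n' is even and 2n/(n²−n'²) when n+n' is odd (it need not vanish on (0, π)).
  u² squared terms: (-3)²·∫cos(5x)² dx = 9·π/2 = 9*π/2;  (1)²·∫sin(3x)² dx = 1·π/2 = π/2.
  u² cross terms: 2·(-3)·(1)·∫cos(5x)·sin(3x) dx = -6·(0) = 0.
  So ∫_0^π u² dx = 9*π/2 + π/2 + 0 = 5*π.
  (u')² squared terms: (3)²·∫cos(3x)² dx = 9·π/2 = 9*π/2;  (15)²·∫sin(5x)² dx = 225·π/2 = 225*π/2.
  (u')² cross terms: 2·(3)·(15)·∫cos(3x)·sin(5x) dx = 90·(0) = 0.
  So ∫_0^π (u')² dx = 9*π/2 + 225*π/2 + 0 = 117*π.
||u||_{H^1}^2 = (5*π) + (117*π) = 122*π.


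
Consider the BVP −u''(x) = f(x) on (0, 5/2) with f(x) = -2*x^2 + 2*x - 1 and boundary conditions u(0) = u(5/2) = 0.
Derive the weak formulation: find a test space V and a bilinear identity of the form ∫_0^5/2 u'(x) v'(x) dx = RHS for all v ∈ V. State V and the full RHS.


V = H^1_0(0, 5/2) (so v(0) = v(5/2) = 0); weak form: ∫_0^5/2 u'v' dx = ∫_0^5/2 (-2*x^2 + 2*x - 1) v dx for all v ∈ V.

Multiply both sides by a test function v and integrate from 0 to 5/2:
  ∫_0^5/2 −u''(x) v(x) dx = ∫_0^5/2 f(x) v(x) dx.
Integrate the LHS by parts once:
  ∫_0^5/2 −u'' v dx = −[u'(x) v(x)]_0^5/2 + ∫_0^5/2 u'(x) v'(x) dx.
Thus ∫_0^5/2 u'(x) v'(x) dx = ∫_0^5/2 f(x) v(x) dx + [u'(x) v(x)]_0^5/2.
Choose V so that boundary terms are either known or forced to vanish.
u is Dirichlet: u(0) = u(5/2) = 0. Let V = H^1_0(0, 5/2); then v(0) = v(5/2) = 0, and [u' v]_0^5/2 = 0.
Weak formulation: find u (satisfying any essential BC) such that ∫_0^5/2 u'(x) v'(x) dx = ∫_0^5/2 f v dx for all v ∈ V.
Substituting f(x) = -2*x^2 + 2*x - 1, the right-hand side is ∫_0^5/2 (-2*x^2 + 2*x - 1) v dx.


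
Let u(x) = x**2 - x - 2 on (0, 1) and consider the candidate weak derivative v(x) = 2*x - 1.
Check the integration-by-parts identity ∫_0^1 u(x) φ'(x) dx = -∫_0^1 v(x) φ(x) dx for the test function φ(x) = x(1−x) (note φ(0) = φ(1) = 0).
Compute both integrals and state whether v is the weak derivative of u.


LHS = 0, RHS = 0. Yes, v = u' weakly.

u(x) = x**2 - x - 2, classical derivative u'(x) = 2*x - 1.
φ(x) = x(1−x), so φ'(x) = 1 - 2*x.
Note φ(0) = φ(1) = 0, so the boundary term u·φ vanishes.
LHS = ∫_0^1 u(x) φ'(x) dx = ∫_0^1 (-2*x^3 + 3*x^2 + 3*x - 2) dx. Term by term:
  ∫_0^1 -2*x^3 dx = -1/2;  ∫_0^1 3*x^2 dx = 1;  ∫_0^1 3*x dx = 3/2;
  ∫_0^1 -2 dx = -2.
Sum: -1/2 + 1 + 3/2 − 2 = 0.
So LHS = 0.
∫_0^1 v(x) φ(x) dx = ∫_0^1 (-2*x^3 + 3*x^2 - x) dx. Term by term:
  ∫_0^1 -2*x^3 dx = -1/2;  ∫_0^1 3*x^2 dx = 1;  ∫_0^1 -x dx = -1/2.
Sum: -1/2 + 1 − 1/2 = 0.
So RHS = -∫_0^1 v(x) φ(x) dx = 0.
LHS = RHS, so the identity holds for this test φ.
Moreover u is smooth here and v(x) = u'(x) = 2*x - 1 pointwise, so the identity holds for every test function. Hence v is the weak derivative of u.


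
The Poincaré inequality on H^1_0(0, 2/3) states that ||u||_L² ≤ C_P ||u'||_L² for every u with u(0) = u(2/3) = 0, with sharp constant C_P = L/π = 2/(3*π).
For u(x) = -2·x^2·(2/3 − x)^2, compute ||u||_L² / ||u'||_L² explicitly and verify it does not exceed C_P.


||u||_L² / ||u'||_L² = sqrt(3)/9 < C_P = 2/(3*π).

u(x) = -2·x^2·(2/3 − x)^2, so u'(x) = 8*x*(-9*x^2 + 9*x - 2)/9.
u(x) = -2·x^2·(2/3 − x)^2 vanishes at x = 0 and x = 2/3, so u ∈ H^1_0(0, 2/3). Differentiate via the product rule and integrate the resulting polynomials term by term.
  ∫_0^2/3 u² dx = ∫_0^2/3 (4*x^8 - 32*x^7/3 + 32*x^6/3 - 128*x^5/27 + 64*x^4/81) dx. Term by term:
    ∫_0^2/3 4*x^8 dx = 2048/177147;  ∫_0^2/3 -32*x^7/3 dx = -1024/19683;  ∫_0^2/3 32*x^6/3 dx = 4096/45927;
    ∫_0^2/3 -128*x^5/27 dx = -4096/59049;  ∫_0^2/3 64*x^4/81 dx = 2048/98415.
  Sum: 2048/177147 − 1024/19683 + 4096/45927 − 4096/59049 + 2048/98415 = 1024/6200145.
  ∫_0^2/3 (u')² dx = ∫_0^2/3 (64*x^6 - 128*x^5 + 832*x^4/9 - 256*x^3/9 + 256*x^2/81) dx. Term by term:
    ∫_0^2/3 64*x^6 dx = 8192/15309;  ∫_0^2/3 -128*x^5 dx = -4096/2187;  ∫_0^2/3 832*x^4/9 dx = 26624/10935;
    ∫_0^2/3 -256*x^3/9 dx = -1024/729;  ∫_0^2/3 256*x^2/81 dx = 2048/6561.
  Sum: 8192/15309 − 4096/2187 + 26624/10935 − 1024/729 + 2048/6561 = 1024/229635.
∫_0^2/3 u² dx = 1024/6200145, so ||u||_L² = 32*sqrt(105)/25515.
∫_0^2/3 (u')² dx = 1024/229635, so ||u'||_L² = 32*sqrt(35)/2835.
Ratio ||u||_L² / ||u'||_L² = sqrt(3)/9.
Sharp Poincaré constant on H^1_0(0, 2/3) is C_P = L/π = 2/(3*π), achieved by sin(3*π/2·x).
A polynomial bump cannot attain the sharp Poincaré constant (only the first sine eigenfunction does), so the ratio is strictly less than C_P, consistent with ||u||_L² ≤ C_P ||u'||_L².


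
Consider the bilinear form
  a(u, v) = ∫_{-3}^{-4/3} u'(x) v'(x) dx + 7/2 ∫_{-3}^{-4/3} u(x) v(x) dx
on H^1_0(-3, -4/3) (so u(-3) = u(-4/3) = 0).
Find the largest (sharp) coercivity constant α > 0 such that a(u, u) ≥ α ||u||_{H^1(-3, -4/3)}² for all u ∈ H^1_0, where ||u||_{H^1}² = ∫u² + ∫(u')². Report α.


α = 1

Coercivity of a(·,·) on H^1_0(-3, -4/3) means a(u, u) ≥ α ||u||_{H^1}² for every u ∈ H^1_0.
The interval has length L = 5/3, and Poincaré/coercivity depend only on L. Here a(u, u) = ∫(u')² + (7/2)·∫u².
Here c = 7/2 ≥ 1, so a(u,u) = ∫(u')² + c∫u² ≥ ∫(u')² + ∫u² = ||u||_{H^1}², i.e. α = 1 works. No larger α is possible: a(u,u) ≥ α||u||_{H^1}² means (1−α)∫(u')² ≥ (α−c)∫u², and for the modes u_n = sin(nπ(x−x₀)/L) (x₀ the left endpoint) one has ∫u_n²/∫(u_n')² = (L/(nπ))² → 0, so a(u_n,u_n)/||u_n||_{H^1}² → 1. Hence the optimal constant is α = 1.
Therefore α = 1.


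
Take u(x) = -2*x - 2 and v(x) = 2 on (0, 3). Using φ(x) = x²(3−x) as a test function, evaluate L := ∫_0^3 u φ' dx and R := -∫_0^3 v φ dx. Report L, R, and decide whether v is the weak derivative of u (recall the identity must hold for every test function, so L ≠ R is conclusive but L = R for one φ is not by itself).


LHS = 27/2, RHS = -27/2. No, v is not the weak derivative of u.

u(x) = -2*x - 2, classical derivative u'(x) = -2.
φ(x) = x²(3−x), so φ'(x) = 3*x*(2 - x).
Note φ(0) = φ(3) = 0, so the boundary term u·φ vanishes.
LHS = ∫_0^3 u(x) φ'(x) dx = ∫_0^3 (6*x^3 - 6*x^2 - 12*x) dx. Term by term:
  ∫_0^3 6*x^3 dx = 243/2;  ∫_0^3 -6*x^2 dx = -54;  ∫_0^3 -12*x dx = -54.
Sum: 243/2 − 54 − 54 = 27/2.
So LHS = 27/2.
∫_0^3 v(x) φ(x) dx = ∫_0^3 (-2*x^3 + 6*x^2) dx. Term by term:
  ∫_0^3 -2*x^3 dx = -81/2;  ∫_0^3 6*x^2 dx = 54.
Sum: -81/2 + 54 = 27/2.
So RHS = -∫_0^3 v(x) φ(x) dx = -27/2.
LHS − RHS = 27 ≠ 0, so the identity fails.
(For a valid weak derivative the identity must hold for EVERY test function, in particular this one. The failure shows v is NOT the weak derivative of u.)
Correct weak derivative would be u'(x) = -2.


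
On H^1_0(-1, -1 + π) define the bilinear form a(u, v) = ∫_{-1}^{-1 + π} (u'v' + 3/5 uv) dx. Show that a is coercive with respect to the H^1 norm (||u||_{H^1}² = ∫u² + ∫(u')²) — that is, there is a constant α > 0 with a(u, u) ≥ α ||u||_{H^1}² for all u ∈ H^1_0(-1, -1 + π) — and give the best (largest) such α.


α = 4/5

Coercivity of a(·,·) on H^1_0(-1, -1 + π) means a(u, u) ≥ α ||u||_{H^1}² for every u ∈ H^1_0.
The interval has length L = π, and Poincaré/coercivity depend only on L. Here a(u, u) = ∫(u')² + (3/5)·∫u².
Here 0 < c = 3/5 < 1. The condition a(u,u) ≥ α||u||_{H^1}² reads (1−α)∫(u')² ≥ (α−c)∫u². Any admissible α is ≤ 1 (rapidly oscillating u have ∫u²/∫(u')² → 0), and α = 1 would force 0 ≥ (1−c)∫u², impossible since c < 1; so 1−α > 0. By the sharp Poincaré inequality on H^1_0 of an interval of length L, ∫(u')² ≥ (π/L)²∫u² with equality for the first sine mode sin(π(x−x₀)/L) (x₀ the left endpoint), so the inequality holds for all u iff (1−α)(π/L)² ≥ α − c, i.e. α ≤ ((π/L)² + c)/((π/L)² + 1) = (1 + c(L/π)²)/(1 + (L/π)²). With (π/L)² = 1 and c = 3/5, the largest admissible constant is α = ((π/L)² + c)/((π/L)² + 1).
Simplifying, α = 4/5.
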